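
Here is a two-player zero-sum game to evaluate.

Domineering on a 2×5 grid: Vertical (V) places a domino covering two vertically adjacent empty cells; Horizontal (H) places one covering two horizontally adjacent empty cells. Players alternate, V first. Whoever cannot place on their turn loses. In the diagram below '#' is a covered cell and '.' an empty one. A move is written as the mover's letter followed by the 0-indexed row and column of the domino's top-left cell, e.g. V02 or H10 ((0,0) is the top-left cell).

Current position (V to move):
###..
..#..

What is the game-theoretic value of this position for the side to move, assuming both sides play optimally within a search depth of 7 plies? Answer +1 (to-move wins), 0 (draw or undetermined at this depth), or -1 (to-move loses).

p1 V@[###../..#..]: V03[####./..##.]+1* V04[###.#/..#.#]+1
p2 H@[####./..##.]: H10[####./####.]-1*
p3 V@[####./####.]: V04[#####/#####]+1*
p4 H@[#####/#####] terminal -1; root [###../..#..] d7

value(###../..#.., V) = +1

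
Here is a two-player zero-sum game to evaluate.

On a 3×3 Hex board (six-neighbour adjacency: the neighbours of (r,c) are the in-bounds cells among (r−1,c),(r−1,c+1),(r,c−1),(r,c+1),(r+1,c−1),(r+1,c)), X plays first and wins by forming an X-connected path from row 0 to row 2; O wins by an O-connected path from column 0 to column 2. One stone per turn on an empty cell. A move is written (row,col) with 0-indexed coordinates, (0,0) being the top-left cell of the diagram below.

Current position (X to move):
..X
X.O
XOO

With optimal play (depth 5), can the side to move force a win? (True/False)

p1 X@[..X/X.O/XOO]: (0,0)[X.X/X.O/XOO]+1* (0,1)[.XX/X.O/XOO]+1 (1,1)[..X/XXO/XOO]+1
p2 O@[X.X/X.O/XOO] terminal -1; root [..X/X.O/XOO] d5

X winning at [..X/X.O/XOO]: True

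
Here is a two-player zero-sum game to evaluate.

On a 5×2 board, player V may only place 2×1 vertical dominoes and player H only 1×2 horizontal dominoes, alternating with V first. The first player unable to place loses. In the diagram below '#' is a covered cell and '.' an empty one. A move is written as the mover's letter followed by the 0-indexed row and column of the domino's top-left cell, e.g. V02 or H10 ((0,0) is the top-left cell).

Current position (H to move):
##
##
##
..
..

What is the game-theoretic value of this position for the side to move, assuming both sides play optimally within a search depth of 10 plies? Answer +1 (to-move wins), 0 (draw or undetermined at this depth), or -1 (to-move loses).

[##/##/##/../..] H move#1: H30:+1/##/##/##/##/..*, H40:+1/##/##/##/../##
[##/##/##/##/..] end (terminal -1, V#2); searched ##/##/##/../.. to 10

value(##/##/##/../.., H) = +1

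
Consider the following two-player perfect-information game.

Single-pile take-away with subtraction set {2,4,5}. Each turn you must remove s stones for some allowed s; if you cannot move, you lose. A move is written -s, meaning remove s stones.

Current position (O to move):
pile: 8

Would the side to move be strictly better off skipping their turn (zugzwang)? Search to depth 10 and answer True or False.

zugzwang(8, O) = True

ply 1, O at 8 | -2=-1→6*; -4=-1→4; -5=-1→3
ply 2, X at 6 | -2=-1→4; -4=-1→2; -5=+1→1*
ply 3: 1 is terminal -1 (O); from 8 depth 10
suppose O passes — search the same position with X to move:
pass> ply 1, X at 8 | -2=-1→6*; -4=-1→4; -5=-1→3
pass> ply 2, O at 6 | -2=-1→4; -4=-1→2; -5=+1→1*
pass> ply 3: 1 is terminal -1 (X); from 8 depth 10
for O: play -1, pass +1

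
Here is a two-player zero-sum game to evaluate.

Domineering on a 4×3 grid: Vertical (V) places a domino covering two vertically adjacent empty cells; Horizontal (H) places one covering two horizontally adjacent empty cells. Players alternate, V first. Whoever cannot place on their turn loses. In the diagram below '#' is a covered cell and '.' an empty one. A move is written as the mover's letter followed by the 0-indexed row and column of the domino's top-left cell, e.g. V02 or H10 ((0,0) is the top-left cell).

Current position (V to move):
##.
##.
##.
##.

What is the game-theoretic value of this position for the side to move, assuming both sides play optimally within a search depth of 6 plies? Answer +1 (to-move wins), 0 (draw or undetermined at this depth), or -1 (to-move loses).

ply 1, V at ##./##./##./##. | V02=+1→###/###/##./##.*; V12=+1→##./###/###/##.; V22=+1→##./##./###/###
ply 2: ###/###/##./##. is terminal -1 (H); from ##./##./##./##. depth 6

value(##./##./##./##., V) = +1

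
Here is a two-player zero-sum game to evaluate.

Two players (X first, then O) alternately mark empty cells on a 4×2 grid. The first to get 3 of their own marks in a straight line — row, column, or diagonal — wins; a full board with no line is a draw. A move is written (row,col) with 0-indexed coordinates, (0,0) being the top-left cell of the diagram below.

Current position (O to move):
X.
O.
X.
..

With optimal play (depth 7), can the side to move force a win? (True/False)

p1 O@[X./O./X./..]: (0,1)[XO/O./X./..]+0* (1,1)[X./OO/X./..]+0 (2,1)[X./O./XO/..]+0 (3,0)[X./O./X./O.]+0 (3,1)[X./O./X./.O]+0
p2 X@[XO/O./X./..]: (1,1)[XO/OX/X./..]+0* (2,1)[XO/O./XX/..]+0 (3,0)[XO/O./X./X.]+0 (3,1)[XO/O./X./.X]+0
p3 O@[XO/OX/X./..]: (2,1)[XO/OX/XO/..]+0* (3,0)[XO/OX/X./O.]+0 (3,1)[XO/OX/X./.O]+0
p4 X@[XO/OX/XO/..]: (3,0)[XO/OX/XO/X.]+0* (3,1)[XO/OX/XO/.X]+0
p5 O@[XO/OX/XO/X.]: (3,1)[XO/OX/XO/XO]+0*
p6 X@[XO/OX/XO/XO] terminal +0; root [X./O./X./..] d7

O winning at [X./O./X./..]: False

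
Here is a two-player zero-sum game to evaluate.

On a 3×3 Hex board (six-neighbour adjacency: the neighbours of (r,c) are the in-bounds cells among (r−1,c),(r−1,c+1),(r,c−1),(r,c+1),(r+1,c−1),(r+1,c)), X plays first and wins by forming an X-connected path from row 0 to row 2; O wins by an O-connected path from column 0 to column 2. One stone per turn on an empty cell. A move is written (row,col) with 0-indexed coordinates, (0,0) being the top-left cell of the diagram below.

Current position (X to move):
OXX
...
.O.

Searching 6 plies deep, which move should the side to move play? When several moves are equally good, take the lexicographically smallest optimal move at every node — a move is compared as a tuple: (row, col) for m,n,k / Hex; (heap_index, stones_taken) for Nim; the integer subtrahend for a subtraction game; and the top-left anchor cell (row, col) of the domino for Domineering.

X's best at [OXX/.../.O.]: (1,2)

p1 X@[OXX/.../.O.]: (1,0)[OXX/X../.O.]-1 (1,1)[OXX/.X./.O.]-1 (1,2)[OXX/..X/.O.]+1* (2,0)[OXX/.../XO.]+1 (2,2)[OXX/.../.OX]+1
p2 O@[OXX/..X/.O.]: (1,0)[OXX/O.X/.O.]-1* (1,1)[OXX/.OX/.O.]-1 (2,0)[OXX/..X/OO.]-1 (2,2)[OXX/..X/.OO]-1
p3 X@[OXX/O.X/.O.]: (1,1)[OXX/OXX/.O.]+1* (2,0)[OXX/O.X/XO.]+1 (2,2)[OXX/O.X/.OX]+1
p4 O@[OXX/OXX/.O.]: (2,0)[OXX/OXX/OO.]-1* (2,2)[OXX/OXX/.OO]-1
p5 X@[OXX/OXX/OO.]: (2,2)[OXX/OXX/OOX]+1*
p6 O@[OXX/OXX/OOX] terminal -1; root [OXX/.../.O.] d6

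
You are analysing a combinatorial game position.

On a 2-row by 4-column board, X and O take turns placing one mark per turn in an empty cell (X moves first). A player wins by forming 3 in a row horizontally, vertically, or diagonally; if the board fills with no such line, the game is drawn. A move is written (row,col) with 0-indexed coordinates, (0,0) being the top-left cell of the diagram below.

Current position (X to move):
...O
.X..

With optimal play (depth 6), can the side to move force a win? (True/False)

X winning at [...O/.X..]: True

p1 X@[...O/.X..]: (0,0)[X..O/.X..]+0 (0,1)[.X.O/.X..]+0 (0,2)[..XO/.X..]+0 (1,0)[...O/XX..]+0 (1,2)[...O/.XX.]+1* (1,3)[...O/.X.X]+0
p2 O@[...O/.XX.]: (0,0)[O..O/.XX.]-1* (0,1)[.O.O/.XX.]-1 (0,2)[..OO/.XX.]-1 (1,0)[...O/OXX.]-1 (1,3)[...O/.XXO]-1
p3 X@[O..O/.XX.]: (0,1)[OX.O/.XX.]+1* (0,2)[O.XO/.XX.]+1 (1,0)[O..O/XXX.]+1 (1,3)[O..O/.XXX]+1
p4 O@[OX.O/.XX.]: (0,2)[OXOO/.XX.]-1* (1,0)[OX.O/OXX.]-1 (1,3)[OX.O/.XXO]-1
p5 X@[OXOO/.XX.]: (1,0)[OXOO/XXX.]+1* (1,3)[OXOO/.XXX]+1
p6 O@[OXOO/XXX.] terminal -1; root [...O/.X..] d6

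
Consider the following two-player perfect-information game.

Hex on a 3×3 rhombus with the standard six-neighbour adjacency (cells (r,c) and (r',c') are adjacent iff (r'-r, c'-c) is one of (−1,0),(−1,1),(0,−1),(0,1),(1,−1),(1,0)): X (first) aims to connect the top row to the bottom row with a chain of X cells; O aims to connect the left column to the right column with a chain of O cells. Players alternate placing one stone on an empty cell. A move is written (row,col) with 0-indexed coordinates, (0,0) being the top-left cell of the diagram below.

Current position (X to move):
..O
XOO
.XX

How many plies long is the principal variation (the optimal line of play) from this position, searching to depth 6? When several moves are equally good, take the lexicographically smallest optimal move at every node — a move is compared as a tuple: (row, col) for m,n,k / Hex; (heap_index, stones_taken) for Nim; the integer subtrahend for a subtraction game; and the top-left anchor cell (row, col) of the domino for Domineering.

PV length from [..O/XOO/.XX]: 3 plies

p1 X@[..O/XOO/.XX]: (0,0)[X.O/XOO/.XX]-1 (0,1)[.XO/XOO/.XX]-1 (2,0)[..O/XOO/XXX]+1*
p2 O@[..O/XOO/XXX]: (0,0)[O.O/XOO/XXX]-1* (0,1)[.OO/XOO/XXX]-1
p3 X@[O.O/XOO/XXX]: (0,1)[OXO/XOO/XXX]+1*
p4 O@[OXO/XOO/XXX] terminal -1; root [..O/XOO/.XX] d6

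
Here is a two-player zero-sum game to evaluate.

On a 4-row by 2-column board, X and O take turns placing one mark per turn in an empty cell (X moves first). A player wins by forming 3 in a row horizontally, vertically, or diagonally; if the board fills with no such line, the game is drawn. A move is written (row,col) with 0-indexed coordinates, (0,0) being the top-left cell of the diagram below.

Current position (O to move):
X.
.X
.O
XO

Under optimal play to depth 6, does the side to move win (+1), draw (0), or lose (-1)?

p1 O@[X./.X/.O/XO]: (0,1)[XO/.X/.O/XO]+0* (1,0)[X./OX/.O/XO]+0 (2,0)[X./.X/OO/XO]+0
p2 X@[XO/.X/.O/XO]: (1,0)[XO/XX/.O/XO]+0* (2,0)[XO/.X/XO/XO]+0
p3 O@[XO/XX/.O/XO]: (2,0)[XO/XX/OO/XO]+0*
p4 X@[XO/XX/OO/XO] terminal +0; root [X./.X/.O/XO] d6

value(X./.X/.O/XO, O) = 0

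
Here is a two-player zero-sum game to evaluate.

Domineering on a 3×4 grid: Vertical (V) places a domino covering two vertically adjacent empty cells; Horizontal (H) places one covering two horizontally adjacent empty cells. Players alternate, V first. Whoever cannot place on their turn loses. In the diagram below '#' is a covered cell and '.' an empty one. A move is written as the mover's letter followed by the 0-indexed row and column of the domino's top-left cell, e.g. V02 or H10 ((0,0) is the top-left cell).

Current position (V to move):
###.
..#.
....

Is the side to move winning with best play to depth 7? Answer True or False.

V winning at [###./..#./....]: True

[###./..#./....] V move#1: V03:-1/####/..##/...., V10:+1/###./#.#./#...*, V11:+1/###./.##./.#.., V13:-1/###./..##/...#
[###./#.#./#...] H move#2: H21:-1/###./#.#./###.*, H22:-1/###./#.#./#.##
[###./#.#./###.] V move#3: V03:+1/####/#.##/###.*, V13:+1/###./#.##/####
[####/#.##/###.] end (terminal -1, H#4); searched ###./..#./.... to 7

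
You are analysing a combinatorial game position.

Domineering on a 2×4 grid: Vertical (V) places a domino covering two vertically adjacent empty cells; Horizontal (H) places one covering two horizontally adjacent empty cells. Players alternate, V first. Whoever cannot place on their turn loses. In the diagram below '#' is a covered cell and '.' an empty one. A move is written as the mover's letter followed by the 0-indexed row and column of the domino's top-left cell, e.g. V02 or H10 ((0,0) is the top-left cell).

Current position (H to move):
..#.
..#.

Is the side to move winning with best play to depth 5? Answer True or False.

H winning at [..#./..#.]: True

ply 1, H at ..#./..#. | H00=+1→###./..#.*; H10=+1→..#./###.
ply 2, V at ###./..#. | V03=-1→####/..##*
ply 3, H at ####/..## | H10=+1→####/####*
ply 4: ####/#### is terminal -1 (V); from ..#./..#. depth 5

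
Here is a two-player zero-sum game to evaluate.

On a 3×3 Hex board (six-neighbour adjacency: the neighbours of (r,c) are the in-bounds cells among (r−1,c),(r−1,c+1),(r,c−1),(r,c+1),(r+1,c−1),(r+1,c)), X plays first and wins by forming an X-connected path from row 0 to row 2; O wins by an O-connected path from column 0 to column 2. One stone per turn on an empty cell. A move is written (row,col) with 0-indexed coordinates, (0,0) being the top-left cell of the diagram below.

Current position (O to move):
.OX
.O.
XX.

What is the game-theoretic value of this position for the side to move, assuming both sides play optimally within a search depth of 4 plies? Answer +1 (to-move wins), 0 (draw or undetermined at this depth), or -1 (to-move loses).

value(.OX/.O./XX., O) = +1

[.OX/.O./XX.] O move#1: (0,0):-1/OOX/.O./XX., (1,0):-1/.OX/OO./XX., (1,2):+1/.OX/.OO/XX.*, (2,2):-1/.OX/.O./XXO
[.OX/.OO/XX.] X move#2: (0,0):-1/XOX/.OO/XX.*, (1,0):-1/.OX/XOO/XX., (2,2):-1/.OX/.OO/XXX
[XOX/.OO/XX.] O move#3: (1,0):+1/XOX/OOO/XX.*, (2,2):-1/XOX/.OO/XXO
[XOX/OOO/XX.] end (terminal -1, X#4); searched .OX/.O./XX. to 4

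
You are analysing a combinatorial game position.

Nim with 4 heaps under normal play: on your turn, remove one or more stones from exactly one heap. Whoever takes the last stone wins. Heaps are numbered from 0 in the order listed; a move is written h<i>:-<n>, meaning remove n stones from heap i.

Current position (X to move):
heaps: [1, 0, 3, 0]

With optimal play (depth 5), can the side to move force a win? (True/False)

p1 X@[(1,0,3,0)]: h0:-1[(0,0,3,0)]-1 h2:-1[(1,0,2,0)]-1 h2:-2[(1,0,1,0)]+1* h2:-3[(1,0,0,0)]-1
p2 O@[(1,0,1,0)]: h0:-1[(0,0,1,0)]-1* h2:-1[(1,0,0,0)]-1
p3 X@[(0,0,1,0)]: h2:-1[(0,0,0,0)]+1*
p4 O@[(0,0,0,0)] terminal -1; root [(1,0,3,0)] d5

X winning at [(1,0,3,0)]: True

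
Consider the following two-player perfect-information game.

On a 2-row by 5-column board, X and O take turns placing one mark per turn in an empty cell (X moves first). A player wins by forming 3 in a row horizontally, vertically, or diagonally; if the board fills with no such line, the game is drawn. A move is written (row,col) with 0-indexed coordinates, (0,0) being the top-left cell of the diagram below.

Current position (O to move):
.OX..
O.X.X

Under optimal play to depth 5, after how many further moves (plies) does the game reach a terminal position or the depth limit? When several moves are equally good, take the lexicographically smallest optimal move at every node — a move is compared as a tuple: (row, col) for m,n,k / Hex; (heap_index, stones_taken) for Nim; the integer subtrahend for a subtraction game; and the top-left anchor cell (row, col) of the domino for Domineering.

PV length from [.OX../O.X.X]: 5 plies

p1 O@[.OX../O.X.X]: (0,0)[OOX../O.X.X]-1 (0,3)[.OXO./O.X.X]-1 (0,4)[.OX.O/O.X.X]-1 (1,1)[.OX../OOX.X]-1 (1,3)[.OX../O.XOX]+0*
p2 X@[.OX../O.XOX]: (0,0)[XOX../O.XOX]+0* (0,3)[.OXX./O.XOX]+0 (0,4)[.OX.X/O.XOX]+0 (1,1)[.OX../OXXOX]+0
p3 O@[XOX../O.XOX]: (0,3)[XOXO./O.XOX]+0* (0,4)[XOX.O/O.XOX]+0 (1,1)[XOX../OOXOX]+0
p4 X@[XOXO./O.XOX]: (0,4)[XOXOX/O.XOX]+0* (1,1)[XOXO./OXXOX]+0
p5 O@[XOXOX/O.XOX]: (1,1)[XOXOX/OOXOX]+0*
p6 X@[XOXOX/OOXOX] terminal +0; root [.OX../O.X.X] d5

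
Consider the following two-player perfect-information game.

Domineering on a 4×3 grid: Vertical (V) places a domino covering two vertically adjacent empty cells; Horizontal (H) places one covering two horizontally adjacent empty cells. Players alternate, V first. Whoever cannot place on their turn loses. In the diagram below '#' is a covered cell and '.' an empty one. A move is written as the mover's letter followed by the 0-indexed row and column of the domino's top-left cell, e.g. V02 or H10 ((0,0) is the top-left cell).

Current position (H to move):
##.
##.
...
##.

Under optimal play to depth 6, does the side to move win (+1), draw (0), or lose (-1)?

value(##./##./.../##., H) = -1

ply 1, H at ##./##./.../##. | H20=-1→##./##./##./##.*; H21=-1→##./##./.##/##.
ply 2, V at ##./##./##./##. | V02=+1→###/###/##./##.*; V12=+1→##./###/###/##.; V22=+1→##./##./###/###
ply 3: ###/###/##./##. is terminal -1 (H); from ##./##./.../##. depth 6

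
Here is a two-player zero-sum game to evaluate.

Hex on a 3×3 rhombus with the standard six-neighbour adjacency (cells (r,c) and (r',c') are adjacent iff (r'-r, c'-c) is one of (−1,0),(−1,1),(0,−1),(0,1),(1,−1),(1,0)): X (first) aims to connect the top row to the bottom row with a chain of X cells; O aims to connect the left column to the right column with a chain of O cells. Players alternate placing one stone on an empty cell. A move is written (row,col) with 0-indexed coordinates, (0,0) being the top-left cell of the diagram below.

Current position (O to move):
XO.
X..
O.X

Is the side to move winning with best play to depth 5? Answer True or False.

O winning at [XO./X../O.X]: True

ply 1, O at XO./X../O.X | (0,2)=-1→XOO/X../O.X; (1,1)=+1→XO./XO./O.X*; (1,2)=+1→XO./X.O/O.X; (2,1)=-1→XO./X../OOX
ply 2, X at XO./XO./O.X | (0,2)=-1→XOX/XO./O.X*; (1,2)=-1→XO./XOX/O.X; (2,1)=-1→XO./XO./OXX
ply 3, O at XOX/XO./O.X | (1,2)=+1→XOX/XOO/O.X*; (2,1)=-1→XOX/XO./OOX
ply 4: XOX/XOO/O.X is terminal -1 (X); from XO./X../O.X depth 5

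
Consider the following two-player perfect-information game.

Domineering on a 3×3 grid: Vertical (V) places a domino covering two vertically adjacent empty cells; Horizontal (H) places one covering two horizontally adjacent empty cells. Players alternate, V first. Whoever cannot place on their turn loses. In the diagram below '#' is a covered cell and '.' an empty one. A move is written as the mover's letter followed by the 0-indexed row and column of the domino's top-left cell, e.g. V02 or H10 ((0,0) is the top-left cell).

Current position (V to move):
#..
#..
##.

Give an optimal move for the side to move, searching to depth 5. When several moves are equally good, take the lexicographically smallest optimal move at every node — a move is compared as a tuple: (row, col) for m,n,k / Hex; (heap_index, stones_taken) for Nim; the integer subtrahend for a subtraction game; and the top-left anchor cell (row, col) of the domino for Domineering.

V's best at [#../#../##.]: V01

ply 1, V at #../#../##. | V01=+1→##./##./##.*; V02=+1→#.#/#.#/##.; V12=-1→#../#.#/###
ply 2: ##./##./##. is terminal -1 (H); from #../#../##. depth 5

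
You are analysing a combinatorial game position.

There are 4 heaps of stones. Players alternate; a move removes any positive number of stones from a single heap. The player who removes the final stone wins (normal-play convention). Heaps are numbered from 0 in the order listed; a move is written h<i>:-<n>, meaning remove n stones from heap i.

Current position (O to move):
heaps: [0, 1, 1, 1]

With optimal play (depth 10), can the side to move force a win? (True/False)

ply 1, O at (0,1,1,1) | h1:-1=+1→(0,0,1,1)*; h2:-1=+1→(0,1,0,1); h3:-1=+1→(0,1,1,0)
ply 2, X at (0,0,1,1) | h2:-1=-1→(0,0,0,1)*; h3:-1=-1→(0,0,1,0)
ply 3, O at (0,0,0,1) | h3:-1=+1→(0,0,0,0)*
ply 4: (0,0,0,0) is terminal -1 (X); from (0,1,1,1) depth 10

O winning at [(0,1,1,1)]: True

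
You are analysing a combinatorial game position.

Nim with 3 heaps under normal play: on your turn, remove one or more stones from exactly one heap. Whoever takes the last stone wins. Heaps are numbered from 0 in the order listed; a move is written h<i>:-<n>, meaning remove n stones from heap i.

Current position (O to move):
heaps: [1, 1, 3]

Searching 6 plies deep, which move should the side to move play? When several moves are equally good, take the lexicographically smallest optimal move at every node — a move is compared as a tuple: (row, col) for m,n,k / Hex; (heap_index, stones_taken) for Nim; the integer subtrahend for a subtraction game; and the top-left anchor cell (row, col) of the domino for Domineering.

ply 1, O at (1,1,3) | h0:-1=-1→(0,1,3); h1:-1=-1→(1,0,3); h2:-1=-1→(1,1,2); h2:-2=-1→(1,1,1); h2:-3=+1→(1,1,0)*
ply 2, X at (1,1,0) | h0:-1=-1→(0,1,0)*; h1:-1=-1→(1,0,0)
ply 3, O at (0,1,0) | h1:-1=+1→(0,0,0)*
ply 4: (0,0,0) is terminal -1 (X); from (1,1,3) depth 6

O's best at [(1,1,3)]: h2:-3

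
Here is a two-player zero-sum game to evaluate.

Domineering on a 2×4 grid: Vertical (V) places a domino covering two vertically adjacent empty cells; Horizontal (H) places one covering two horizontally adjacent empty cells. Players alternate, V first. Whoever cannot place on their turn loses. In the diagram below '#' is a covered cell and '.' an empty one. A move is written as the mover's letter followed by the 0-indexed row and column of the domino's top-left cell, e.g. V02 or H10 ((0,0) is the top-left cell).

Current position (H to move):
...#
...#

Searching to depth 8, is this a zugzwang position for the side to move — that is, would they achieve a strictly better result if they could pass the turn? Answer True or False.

ply 1, H at ...#/...# | H00=+1→##.#/...#*; H01=+1→.###/...#; H10=+1→...#/##.#; H11=+1→...#/.###
ply 2, V at ##.#/...# | V02=-1→####/..##*
ply 3, H at ####/..## | H10=+1→####/####*
ply 4: ####/#### is terminal -1 (V); from ...#/...# depth 8
if H skipped the turn, V would face:
~ ply 1, V at ...#/...# | V00=-1→#..#/#..#; V01=+1→.#.#/.#.#*; V02=-1→..##/..##
~ ply 2: .#.#/.#.# is terminal -1 (H); from ...#/...# depth 8
compare (H): move=+1 vs pass=-1

zugzwang(...#/...#, H) = False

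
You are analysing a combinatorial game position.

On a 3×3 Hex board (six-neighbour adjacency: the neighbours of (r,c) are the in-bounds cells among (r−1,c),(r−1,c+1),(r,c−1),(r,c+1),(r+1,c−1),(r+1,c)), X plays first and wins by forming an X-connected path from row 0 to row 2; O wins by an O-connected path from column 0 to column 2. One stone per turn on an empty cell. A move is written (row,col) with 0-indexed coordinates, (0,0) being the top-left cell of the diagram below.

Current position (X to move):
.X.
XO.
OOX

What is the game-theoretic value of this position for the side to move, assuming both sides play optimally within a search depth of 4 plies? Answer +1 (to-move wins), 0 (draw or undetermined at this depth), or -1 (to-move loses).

value(.X./XO./OOX, X) = -1

ply 1, X at .X./XO./OOX | (0,0)=-1→XX./XO./OOX*; (0,2)=-1→.XX/XO./OOX; (1,2)=-1→.X./XOX/OOX
ply 2, O at XX./XO./OOX | (0,2)=+1→XXO/XO./OOX*; (1,2)=+1→XX./XOO/OOX
ply 3: XXO/XO./OOX is terminal -1 (X); from .X./XO./OOX depth 4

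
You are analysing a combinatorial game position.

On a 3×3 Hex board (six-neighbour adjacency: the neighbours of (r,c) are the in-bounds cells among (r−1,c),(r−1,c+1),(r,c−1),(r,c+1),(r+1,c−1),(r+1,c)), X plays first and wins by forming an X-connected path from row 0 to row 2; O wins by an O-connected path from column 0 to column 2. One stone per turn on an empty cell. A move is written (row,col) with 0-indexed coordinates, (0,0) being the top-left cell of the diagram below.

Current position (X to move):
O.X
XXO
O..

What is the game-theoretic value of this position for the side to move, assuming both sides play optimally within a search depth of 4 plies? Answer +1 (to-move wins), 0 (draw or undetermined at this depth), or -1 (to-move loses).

value(O.X/XXO/O.., X) = +1

[O.X/XXO/O..] X move#1: (0,1):-1/OXX/XXO/O.., (2,1):+1/O.X/XXO/OX.*, (2,2):-1/O.X/XXO/O.X
[O.X/XXO/OX.] end (terminal -1, O#2); searched O.X/XXO/O.. to 4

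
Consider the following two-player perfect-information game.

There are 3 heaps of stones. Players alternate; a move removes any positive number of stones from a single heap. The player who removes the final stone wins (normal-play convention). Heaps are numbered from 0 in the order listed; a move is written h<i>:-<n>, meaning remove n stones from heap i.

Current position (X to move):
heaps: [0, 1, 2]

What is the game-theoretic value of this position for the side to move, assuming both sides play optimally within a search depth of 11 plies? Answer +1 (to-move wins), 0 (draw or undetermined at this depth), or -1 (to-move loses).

[(0,1,2)] X move#1: h1:-1:-1/(0,0,2), h2:-1:+1/(0,1,1)*, h2:-2:-1/(0,1,0)
[(0,1,1)] O move#2: h1:-1:-1/(0,0,1)*, h2:-1:-1/(0,1,0)
[(0,0,1)] X move#3: h2:-1:+1/(0,0,0)*
[(0,0,0)] end (terminal -1, O#4); searched (0,1,2) to 11

value((0,1,2), X) = +1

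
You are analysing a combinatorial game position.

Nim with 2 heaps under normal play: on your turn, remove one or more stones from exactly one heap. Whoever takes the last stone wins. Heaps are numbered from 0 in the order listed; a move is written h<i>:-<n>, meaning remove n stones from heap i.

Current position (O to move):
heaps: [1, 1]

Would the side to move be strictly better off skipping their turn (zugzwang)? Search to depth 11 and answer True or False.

ply 1, O at (1,1) | h0:-1=-1→(0,1)*; h1:-1=-1→(1,0)
ply 2, X at (0,1) | h1:-1=+1→(0,0)*
ply 3: (0,0) is terminal -1 (O); from (1,1) depth 11
if O skipped the turn, X would face:
~ ply 1, X at (1,1) | h0:-1=-1→(0,1)*; h1:-1=-1→(1,0)
~ ply 2, O at (0,1) | h1:-1=+1→(0,0)*
~ ply 3: (0,0) is terminal -1 (X); from (1,1) depth 11
compare (O): move=-1 vs pass=+1

zugzwang((1,1), O) = True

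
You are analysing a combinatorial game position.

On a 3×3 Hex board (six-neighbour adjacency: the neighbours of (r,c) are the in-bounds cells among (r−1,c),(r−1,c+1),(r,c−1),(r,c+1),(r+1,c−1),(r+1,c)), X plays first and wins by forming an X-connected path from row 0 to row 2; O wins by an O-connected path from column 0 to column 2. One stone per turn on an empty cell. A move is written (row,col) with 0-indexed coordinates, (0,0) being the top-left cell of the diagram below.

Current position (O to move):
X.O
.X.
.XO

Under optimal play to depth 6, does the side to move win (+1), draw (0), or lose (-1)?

value(X.O/.X./.XO, O) = -1

p1 O@[X.O/.X./.XO]: (0,1)[XOO/.X./.XO]-1* (1,0)[X.O/OX./.XO]-1 (1,2)[X.O/.XO/.XO]-1 (2,0)[X.O/.X./OXO]-1
p2 X@[XOO/.X./.XO]: (1,0)[XOO/XX./.XO]+1* (1,2)[XOO/.XX/.XO]-1 (2,0)[XOO/.X./XXO]-1
p3 O@[XOO/XX./.XO] terminal -1; root [X.O/.X./.XO] d6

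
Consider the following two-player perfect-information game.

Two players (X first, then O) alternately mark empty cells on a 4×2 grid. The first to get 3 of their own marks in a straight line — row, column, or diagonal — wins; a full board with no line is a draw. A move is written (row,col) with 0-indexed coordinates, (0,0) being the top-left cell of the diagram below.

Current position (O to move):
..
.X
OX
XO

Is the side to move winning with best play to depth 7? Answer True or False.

[../.X/OX/XO] O move#1: (0,0):-1/O./.X/OX/XO, (0,1):+0/.O/.X/OX/XO*, (1,0):-1/../OX/OX/XO
[.O/.X/OX/XO] X move#2: (0,0):+0/XO/.X/OX/XO*, (1,0):+0/.O/XX/OX/XO
[XO/.X/OX/XO] O move#3: (1,0):+0/XO/OX/OX/XO*
[XO/OX/OX/XO] end (terminal +0, X#4); searched ../.X/OX/XO to 7

O winning at [../.X/OX/XO]: False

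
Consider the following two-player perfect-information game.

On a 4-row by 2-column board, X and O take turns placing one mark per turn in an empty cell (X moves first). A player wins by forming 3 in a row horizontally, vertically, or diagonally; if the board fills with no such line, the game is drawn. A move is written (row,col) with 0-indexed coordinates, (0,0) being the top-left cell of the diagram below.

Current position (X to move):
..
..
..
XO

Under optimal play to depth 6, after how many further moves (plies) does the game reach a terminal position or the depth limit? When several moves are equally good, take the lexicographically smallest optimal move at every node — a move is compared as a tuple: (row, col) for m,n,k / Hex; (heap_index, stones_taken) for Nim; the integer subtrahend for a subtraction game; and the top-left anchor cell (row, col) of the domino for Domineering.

ply 1, X at ../../../XO | (0,0)=+0→X./../../XO*; (0,1)=+0→.X/../../XO; (1,0)=+0→../X./../XO; (1,1)=+0→../.X/../XO; (2,0)=+0→../../X./XO; (2,1)=+0→../../.X/XO
ply 2, O at X./../../XO | (0,1)=+0→XO/../../XO*; (1,0)=+0→X./O./../XO; (1,1)=+0→X./.O/../XO; (2,0)=+0→X./../O./XO; (2,1)=+0→X./../.O/XO
ply 3, X at XO/../../XO | (1,0)=+0→XO/X./../XO*; (1,1)=+0→XO/.X/../XO; (2,0)=+0→XO/../X./XO; (2,1)=+0→XO/../.X/XO
ply 4, O at XO/X./../XO | (1,1)=-1→XO/XO/../XO; (2,0)=+0→XO/X./O./XO*; (2,1)=-1→XO/X./.O/XO
ply 5, X at XO/X./O./XO | (1,1)=+0→XO/XX/O./XO*; (2,1)=+0→XO/X./OX/XO
ply 6, O at XO/XX/O./XO | (2,1)=+0→XO/XX/OO/XO*
ply 7: XO/XX/OO/XO is terminal +0 (X); from ../../../XO depth 6

PV length from [../../../XO]: 6 plies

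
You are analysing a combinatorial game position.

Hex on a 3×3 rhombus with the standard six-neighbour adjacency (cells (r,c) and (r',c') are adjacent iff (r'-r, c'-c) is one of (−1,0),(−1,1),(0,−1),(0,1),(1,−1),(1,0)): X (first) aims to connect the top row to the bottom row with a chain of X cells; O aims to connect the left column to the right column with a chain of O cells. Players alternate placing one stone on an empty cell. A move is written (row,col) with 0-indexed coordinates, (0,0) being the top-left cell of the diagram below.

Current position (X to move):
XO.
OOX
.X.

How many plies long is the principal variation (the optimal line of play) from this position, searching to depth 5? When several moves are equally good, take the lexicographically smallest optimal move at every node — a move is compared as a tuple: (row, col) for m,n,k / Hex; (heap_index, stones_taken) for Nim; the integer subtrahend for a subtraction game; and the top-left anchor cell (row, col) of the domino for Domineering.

p1 X@[XO./OOX/.X.]: (0,2)[XOX/OOX/.X.]+1* (2,0)[XO./OOX/XX.]-1 (2,2)[XO./OOX/.XX]-1
p2 O@[XOX/OOX/.X.] terminal -1; root [XO./OOX/.X.] d5

PV length from [XO./OOX/.X.]: 1 ply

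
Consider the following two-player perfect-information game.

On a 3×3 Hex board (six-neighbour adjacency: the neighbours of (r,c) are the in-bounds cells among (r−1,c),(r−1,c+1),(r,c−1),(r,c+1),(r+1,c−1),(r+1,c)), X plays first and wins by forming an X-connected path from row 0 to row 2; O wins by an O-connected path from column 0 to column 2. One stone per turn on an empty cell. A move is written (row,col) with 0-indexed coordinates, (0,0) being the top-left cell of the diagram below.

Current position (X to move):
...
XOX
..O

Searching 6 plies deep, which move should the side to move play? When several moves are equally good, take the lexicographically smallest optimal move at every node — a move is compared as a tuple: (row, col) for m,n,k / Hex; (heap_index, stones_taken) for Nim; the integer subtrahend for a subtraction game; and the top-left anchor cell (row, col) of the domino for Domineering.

ply 1, X at .../XOX/..O | (0,0)=-1→X../XOX/..O; (0,1)=-1→.X./XOX/..O; (0,2)=+1→..X/XOX/..O*; (2,0)=+1→.../XOX/X.O; (2,1)=+1→.../XOX/.XO
ply 2, O at ..X/XOX/..O | (0,0)=-1→O.X/XOX/..O*; (0,1)=-1→.OX/XOX/..O; (2,0)=-1→..X/XOX/O.O; (2,1)=-1→..X/XOX/.OO
ply 3, X at O.X/XOX/..O | (0,1)=+1→OXX/XOX/..O*; (2,0)=+1→O.X/XOX/X.O; (2,1)=+1→O.X/XOX/.XO
ply 4, O at OXX/XOX/..O | (2,0)=-1→OXX/XOX/O.O*; (2,1)=-1→OXX/XOX/.OO
ply 5, X at OXX/XOX/O.O | (2,1)=+1→OXX/XOX/OXO*
ply 6: OXX/XOX/OXO is terminal -1 (O); from .../XOX/..O depth 6

X's best at [.../XOX/..O]: (0,2)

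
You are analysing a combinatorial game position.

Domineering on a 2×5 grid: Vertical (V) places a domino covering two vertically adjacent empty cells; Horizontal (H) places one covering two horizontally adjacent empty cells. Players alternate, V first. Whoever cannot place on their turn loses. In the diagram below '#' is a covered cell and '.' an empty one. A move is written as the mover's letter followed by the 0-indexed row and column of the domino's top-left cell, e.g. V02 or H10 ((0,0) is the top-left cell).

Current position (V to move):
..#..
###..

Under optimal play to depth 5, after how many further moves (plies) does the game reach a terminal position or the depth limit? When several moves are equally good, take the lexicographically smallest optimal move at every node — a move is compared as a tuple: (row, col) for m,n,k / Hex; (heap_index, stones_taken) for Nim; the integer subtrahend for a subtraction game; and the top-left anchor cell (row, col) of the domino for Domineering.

PV length from [..#../###..]: 3 plies

[..#../###..] V move#1: V03:+1/..##./####.*, V04:+1/..#.#/###.#
[..##./####.] H move#2: H00:-1/####./####.*
[####./####.] V move#3: V04:+1/#####/#####*
[#####/#####] end (terminal -1, H#4); searched ..#../###.. to 5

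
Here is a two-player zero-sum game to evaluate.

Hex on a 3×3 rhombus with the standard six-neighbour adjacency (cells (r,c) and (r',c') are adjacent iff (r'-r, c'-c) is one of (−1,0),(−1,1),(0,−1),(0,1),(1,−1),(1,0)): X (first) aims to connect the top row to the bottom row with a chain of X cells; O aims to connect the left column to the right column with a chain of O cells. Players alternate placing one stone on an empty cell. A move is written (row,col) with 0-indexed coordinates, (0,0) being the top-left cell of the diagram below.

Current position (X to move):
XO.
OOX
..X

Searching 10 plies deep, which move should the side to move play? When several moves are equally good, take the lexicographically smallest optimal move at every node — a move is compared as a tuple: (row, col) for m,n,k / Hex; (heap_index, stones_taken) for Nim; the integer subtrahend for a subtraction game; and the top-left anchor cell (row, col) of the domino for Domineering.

[XO./OOX/..X] X move#1: (0,2):+1/XOX/OOX/..X*, (2,0):-1/XO./OOX/X.X, (2,1):-1/XO./OOX/.XX
[XOX/OOX/..X] end (terminal -1, O#2); searched XO./OOX/..X to 10

X's best at [XO./OOX/..X]: (0,2)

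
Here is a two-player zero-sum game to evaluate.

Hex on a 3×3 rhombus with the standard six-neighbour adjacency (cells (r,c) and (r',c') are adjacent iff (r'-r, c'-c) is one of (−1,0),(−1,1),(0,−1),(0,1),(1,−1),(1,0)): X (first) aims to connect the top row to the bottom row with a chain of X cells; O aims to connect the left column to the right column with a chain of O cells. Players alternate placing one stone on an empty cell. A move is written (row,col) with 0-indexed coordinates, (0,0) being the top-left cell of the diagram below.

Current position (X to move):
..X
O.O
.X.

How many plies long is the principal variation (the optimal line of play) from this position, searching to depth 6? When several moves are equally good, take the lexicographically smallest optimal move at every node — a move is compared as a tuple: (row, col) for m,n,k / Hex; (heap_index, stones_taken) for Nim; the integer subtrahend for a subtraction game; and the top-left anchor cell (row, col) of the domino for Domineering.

ply 1, X at ..X/O.O/.X. | (0,0)=-1→X.X/O.O/.X.; (0,1)=-1→.XX/O.O/.X.; (1,1)=+1→..X/OXO/.X.*; (2,0)=-1→..X/O.O/XX.; (2,2)=-1→..X/O.O/.XX
ply 2: ..X/OXO/.X. is terminal -1 (O); from ..X/O.O/.X. depth 6

PV length from [..X/O.O/.X.]: 1 ply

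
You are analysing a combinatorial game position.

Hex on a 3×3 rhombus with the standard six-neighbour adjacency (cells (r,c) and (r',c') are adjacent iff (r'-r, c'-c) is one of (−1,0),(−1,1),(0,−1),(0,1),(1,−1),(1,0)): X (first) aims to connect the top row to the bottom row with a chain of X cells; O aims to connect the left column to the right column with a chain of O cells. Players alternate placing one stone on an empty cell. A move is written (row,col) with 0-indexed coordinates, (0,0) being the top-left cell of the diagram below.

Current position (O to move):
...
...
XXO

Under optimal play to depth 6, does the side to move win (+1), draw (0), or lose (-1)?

[.../.../XXO] O move#1: (0,0):-1/O../.../XXO*, (0,1):-1/.O./.../XXO, (0,2):-1/..O/.../XXO, (1,0):-1/.../O../XXO, (1,1):-1/.../.O./XXO, (1,2):-1/.../..O/XXO
[O../.../XXO] X move#2: (0,1):+1/OX./.../XXO*, (0,2):+1/O.X/.../XXO, (1,0):+1/O../X../XXO, (1,1):+1/O../.X./XXO, (1,2):+1/O../..X/XXO
[OX./.../XXO] O move#3: (0,2):-1/OXO/.../XXO*, (1,0):-1/OX./O../XXO, (1,1):-1/OX./.O./XXO, (1,2):-1/OX./..O/XXO
[OXO/.../XXO] X move#4: (1,0):+1/OXO/X../XXO*, (1,1):+1/OXO/.X./XXO, (1,2):+1/OXO/..X/XXO
[OXO/X../XXO] end (terminal -1, O#5); searched .../.../XXO to 6

value(.../.../XXO, O) = -1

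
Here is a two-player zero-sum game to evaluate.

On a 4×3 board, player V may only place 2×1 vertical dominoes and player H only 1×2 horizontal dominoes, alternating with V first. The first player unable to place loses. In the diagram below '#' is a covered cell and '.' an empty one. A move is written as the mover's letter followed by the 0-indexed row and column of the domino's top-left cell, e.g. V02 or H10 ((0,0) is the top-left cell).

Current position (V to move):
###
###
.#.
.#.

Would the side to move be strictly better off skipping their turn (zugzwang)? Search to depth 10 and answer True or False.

zugzwang(###/###/.#./.#., V) = False

[###/###/.#./.#.] V move#1: V20:+1/###/###/##./##.*, V22:+1/###/###/.##/.##
[###/###/##./##.] end (terminal -1, H#2); searched ###/###/.#./.#. to 10
pass branch (H moves first from the same position):
  | [###/###/.#./.#.] end (terminal -1, H#1); searched ###/###/.#./.#. to 10
V moving scores +1; V passing scores +1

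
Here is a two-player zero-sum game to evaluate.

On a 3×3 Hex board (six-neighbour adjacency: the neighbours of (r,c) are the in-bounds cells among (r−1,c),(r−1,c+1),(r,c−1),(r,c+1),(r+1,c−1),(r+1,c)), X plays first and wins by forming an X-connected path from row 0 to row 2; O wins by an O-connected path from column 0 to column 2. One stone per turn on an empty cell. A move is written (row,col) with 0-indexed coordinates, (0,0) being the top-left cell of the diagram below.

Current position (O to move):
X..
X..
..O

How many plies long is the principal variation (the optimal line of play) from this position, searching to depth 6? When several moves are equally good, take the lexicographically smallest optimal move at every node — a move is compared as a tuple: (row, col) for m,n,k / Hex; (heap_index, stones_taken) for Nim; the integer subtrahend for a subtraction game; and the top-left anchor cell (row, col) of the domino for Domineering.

PV length from [X../X../..O]: 5 plies

ply 1, O at X../X../..O | (0,1)=-1→XO./X../..O; (0,2)=-1→X.O/X../..O; (1,1)=-1→X../XO./..O; (1,2)=-1→X../X.O/..O; (2,0)=+1→X../X../O.O*; (2,1)=-1→X../X../.OO
ply 2, X at X../X../O.O | (0,1)=-1→XX./X../O.O*; (0,2)=-1→X.X/X../O.O; (1,1)=-1→X../XX./O.O; (1,2)=-1→X../X.X/O.O; (2,1)=-1→X../X../OXO
ply 3, O at XX./X../O.O | (0,2)=+1→XXO/X../O.O*; (1,1)=+1→XX./XO./O.O; (1,2)=+1→XX./X.O/O.O; (2,1)=+1→XX./X../OOO
ply 4, X at XXO/X../O.O | (1,1)=-1→XXO/XX./O.O*; (1,2)=-1→XXO/X.X/O.O; (2,1)=-1→XXO/X../OXO
ply 5, O at XXO/XX./O.O | (1,2)=-1→XXO/XXO/O.O; (2,1)=+1→XXO/XX./OOO*
ply 6: XXO/XX./OOO is terminal -1 (X); from X../X../..O depth 6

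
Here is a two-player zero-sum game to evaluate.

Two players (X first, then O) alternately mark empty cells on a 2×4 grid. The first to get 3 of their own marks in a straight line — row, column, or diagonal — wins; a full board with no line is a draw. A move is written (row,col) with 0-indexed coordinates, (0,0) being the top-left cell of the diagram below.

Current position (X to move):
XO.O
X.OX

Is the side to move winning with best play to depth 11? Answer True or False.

[XO.O/X.OX] X move#1: (0,2):+0/XOXO/X.OX*, (1,1):-1/XO.O/XXOX
[XOXO/X.OX] O move#2: (1,1):+0/XOXO/XOOX*
[XOXO/XOOX] end (terminal +0, X#3); searched XO.O/X.OX to 11

X winning at [XO.O/X.OX]: False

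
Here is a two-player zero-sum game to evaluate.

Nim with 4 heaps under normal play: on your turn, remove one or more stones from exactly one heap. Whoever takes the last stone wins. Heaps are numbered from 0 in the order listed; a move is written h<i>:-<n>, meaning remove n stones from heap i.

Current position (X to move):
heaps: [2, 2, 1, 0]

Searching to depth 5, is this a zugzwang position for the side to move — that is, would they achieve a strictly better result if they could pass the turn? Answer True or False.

ply 1, X at (2,2,1,0) | h0:-1=-1→(1,2,1,0); h0:-2=-1→(0,2,1,0); h1:-1=-1→(2,1,1,0); h1:-2=-1→(2,0,1,0); h2:-1=+1→(2,2,0,0)*
ply 2, O at (2,2,0,0) | h0:-1=-1→(1,2,0,0)*; h0:-2=-1→(0,2,0,0); h1:-1=-1→(2,1,0,0); h1:-2=-1→(2,0,0,0)
ply 3, X at (1,2,0,0) | h0:-1=-1→(0,2,0,0); h1:-1=+1→(1,1,0,0)*; h1:-2=-1→(1,0,0,0)
ply 4, O at (1,1,0,0) | h0:-1=-1→(0,1,0,0)*; h1:-1=-1→(1,0,0,0)
ply 5, X at (0,1,0,0) | h1:-1=+1→(0,0,0,0)*
ply 6: (0,0,0,0) is terminal -1 (O); from (2,2,1,0) depth 5
suppose X passes — search the same position with O to move:
pass> ply 1, O at (2,2,1,0) | h0:-1=-1→(1,2,1,0); h0:-2=-1→(0,2,1,0); h1:-1=-1→(2,1,1,0); h1:-2=-1→(2,0,1,0); h2:-1=+1→(2,2,0,0)*
pass> ply 2, X at (2,2,0,0) | h0:-1=-1→(1,2,0,0)*; h0:-2=-1→(0,2,0,0); h1:-1=-1→(2,1,0,0); h1:-2=-1→(2,0,0,0)
pass> ply 3, O at (1,2,0,0) | h0:-1=-1→(0,2,0,0); h1:-1=+1→(1,1,0,0)*; h1:-2=-1→(1,0,0,0)
pass> ply 4, X at (1,1,0,0) | h0:-1=-1→(0,1,0,0)*; h1:-1=-1→(1,0,0,0)
pass> ply 5, O at (0,1,0,0) | h1:-1=+1→(0,0,0,0)*
pass> ply 6: (0,0,0,0) is terminal -1 (X); from (2,2,1,0) depth 5
for X: play +1, pass -1

zugzwang((2,2,1,0), X) = False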